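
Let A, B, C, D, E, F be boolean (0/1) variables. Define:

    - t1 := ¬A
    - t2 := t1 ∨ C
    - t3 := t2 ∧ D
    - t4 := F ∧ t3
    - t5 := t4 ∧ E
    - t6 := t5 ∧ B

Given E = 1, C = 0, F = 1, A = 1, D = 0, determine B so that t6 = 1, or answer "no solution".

With E = 1, C = 0, F = 1, A = 1, D = 0 fixed, none of the 2 settings of B give t6 = 1.
For example, with B=1:
t1 = ¬A = ¬1 = 0
t2 = t1 ∨ C = 0 ∨ 0 = 0
t3 = t2 ∧ D = 0 ∧ 0 = 0
t4 = F ∧ t3 = 1 ∧ 0 = 0
t5 = t4 ∧ E = 0 ∧ 1 = 0
t6 = t5 ∧ B = 0 ∧ 1 = 0
giving t6 = 0 ≠ 1.

no solution exists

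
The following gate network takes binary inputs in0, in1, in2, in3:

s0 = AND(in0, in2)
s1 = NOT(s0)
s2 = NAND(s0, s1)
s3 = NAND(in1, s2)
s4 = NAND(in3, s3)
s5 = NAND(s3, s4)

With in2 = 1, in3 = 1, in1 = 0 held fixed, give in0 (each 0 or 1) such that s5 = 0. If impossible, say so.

With in2 = 1, in3 = 1, in1 = 0 fixed, none of the 2 settings of in0 give s5 = 0.
For example, with in0=0:
s0 = AND(in0, in2) = AND(0, 1) = 0
s1 = NOT(s0) = NOT 0 = 1
s2 = NAND(s0, s1) = NAND(0, 1) = 1
s3 = NAND(in1, s2) = NAND(0, 1) = 1
s4 = NAND(in3, s3) = NAND(1, 1) = 0
s5 = NAND(s3, s4) = NAND(1, 0) = 1
giving s5 = 1 ≠ 0.

no solution exists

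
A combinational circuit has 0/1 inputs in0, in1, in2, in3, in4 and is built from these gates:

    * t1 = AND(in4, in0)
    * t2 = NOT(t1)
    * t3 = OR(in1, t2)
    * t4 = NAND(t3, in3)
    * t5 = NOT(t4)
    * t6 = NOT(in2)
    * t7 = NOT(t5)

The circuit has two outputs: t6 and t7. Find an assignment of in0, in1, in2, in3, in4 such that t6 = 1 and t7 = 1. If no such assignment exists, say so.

in0=1, in1=1, in2=0, in3=0, in4=1

Check with in0=1, in1=1, in2=0, in3=0, in4=1:
t1 = AND(in4, in0) = AND(1, 1) = 1
t2 = NOT(t1) = NOT 1 = 0
t3 = OR(in1, t2) = OR(1, 0) = 1
t4 = NAND(t3, in3) = NAND(1, 0) = 1
t5 = NOT(t4) = NOT 1 = 0
t6 = NOT(in2) = NOT 0 = 1
t7 = NOT(t5) = NOT 0 = 1
So t6 = 1 and t7 = 1.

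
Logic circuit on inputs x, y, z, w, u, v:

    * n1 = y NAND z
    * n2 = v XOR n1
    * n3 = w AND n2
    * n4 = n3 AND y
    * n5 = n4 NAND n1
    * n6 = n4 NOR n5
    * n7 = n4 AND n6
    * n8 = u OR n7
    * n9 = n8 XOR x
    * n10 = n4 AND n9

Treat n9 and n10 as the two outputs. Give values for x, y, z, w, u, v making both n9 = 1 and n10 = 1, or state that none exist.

Check with x=1 y=1 z=1 w=1 u=0 v=1:
n1 = y NAND z = 1 NAND 1 = 0
n2 = v XOR n1 = 1 XOR 0 = 1
n3 = w AND n2 = 1 AND 1 = 1
n4 = n3 AND y = 1 AND 1 = 1
n5 = n4 NAND n1 = 1 NAND 0 = 1
n6 = n4 NOR n5 = 1 NOR 1 = 0
n7 = n4 AND n6 = 1 AND 0 = 0
n8 = u OR n7 = 0 OR 0 = 0
n9 = n8 XOR x = 0 XOR 1 = 1
n10 = n4 AND n9 = 1 AND 1 = 1
So n9 = 1 and n10 = 1.

x=1 y=1 z=1 w=1 u=0 v=1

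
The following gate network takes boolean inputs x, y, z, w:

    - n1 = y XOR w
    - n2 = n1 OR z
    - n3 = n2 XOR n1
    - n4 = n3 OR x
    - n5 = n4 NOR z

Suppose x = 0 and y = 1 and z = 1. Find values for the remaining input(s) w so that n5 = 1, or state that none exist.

With x = 0 and y = 1 and z = 1 fixed, none of the 2 settings of w give n5 = 1.
For example, with w=1:
n1 = y XOR w = 1 XOR 1 = 0
n2 = n1 OR z = 0 OR 1 = 1
n3 = n2 XOR n1 = 1 XOR 0 = 1
n4 = n3 OR x = 1 OR 0 = 1
n5 = n4 NOR z = 1 NOR 1 = 0
giving n5 = 0 ≠ 1.

no solution exists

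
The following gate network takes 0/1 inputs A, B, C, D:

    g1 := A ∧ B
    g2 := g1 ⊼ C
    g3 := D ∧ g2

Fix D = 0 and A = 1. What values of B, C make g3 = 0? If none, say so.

B=0 C=1

g3 = D ∧ g2 must be 0, so at least one of D, g2 is 0.
Check with D = 0 and A = 1 and B=0, C=1:
g1 = A ∧ B = 1 ∧ 0 = 0
g2 = g1 ⊼ C = 0 ⊼ 1 = 1
g3 = D ∧ g2 = 0 ∧ 1 = 0
So g3 = 0.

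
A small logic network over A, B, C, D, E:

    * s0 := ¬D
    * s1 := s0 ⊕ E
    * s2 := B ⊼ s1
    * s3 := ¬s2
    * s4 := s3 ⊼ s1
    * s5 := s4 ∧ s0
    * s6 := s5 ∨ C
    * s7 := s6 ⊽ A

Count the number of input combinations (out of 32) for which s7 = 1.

5

s7 = s6 ⊽ A must be 1, so both s6 = 0 and A = 0.
s6 = s5 ∨ C must be 0, so both s5 = 0 and C = 0.
Satisfying assignments:
  A=0, B=0, C=0, D=1, E=0
  A=0, B=0, C=0, D=1, E=1
  A=0, B=1, C=0, D=0, E=0
  A=0, B=1, C=0, D=1, E=0
  A=0, B=1, C=0, D=1, E=1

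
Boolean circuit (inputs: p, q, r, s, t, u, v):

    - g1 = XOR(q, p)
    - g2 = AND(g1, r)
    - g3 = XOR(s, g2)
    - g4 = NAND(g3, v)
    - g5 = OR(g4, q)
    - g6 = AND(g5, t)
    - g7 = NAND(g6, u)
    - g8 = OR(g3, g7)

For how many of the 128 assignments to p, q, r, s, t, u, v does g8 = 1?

112

g8 = OR(g3, g7) must be 1, so at least one of g3, g7 is 1.
Enumerating the 128 input combinations, 112 give g8 = 1 and 16 give g8 = 0.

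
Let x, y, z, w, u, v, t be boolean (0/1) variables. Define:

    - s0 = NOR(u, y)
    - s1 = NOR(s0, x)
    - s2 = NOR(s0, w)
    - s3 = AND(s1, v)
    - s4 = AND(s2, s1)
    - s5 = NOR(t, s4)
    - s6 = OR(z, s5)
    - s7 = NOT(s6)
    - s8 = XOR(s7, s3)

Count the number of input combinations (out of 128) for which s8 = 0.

s8 = XOR(s7, s3) must be 0, so s7 and s3 are equal.
Enumerating the 128 input combinations, 84 give s8 = 0 and 44 give s8 = 1.

84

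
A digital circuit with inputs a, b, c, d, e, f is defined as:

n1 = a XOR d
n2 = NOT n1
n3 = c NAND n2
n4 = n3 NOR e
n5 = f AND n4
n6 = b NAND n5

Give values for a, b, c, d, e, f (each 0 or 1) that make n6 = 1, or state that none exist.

a=0 b=1 c=1 d=0 e=1 f=0

n6 = b NAND n5 must be 1, so at least one of b, n5 is 0.
Check with a=0 b=1 c=1 d=0 e=1 f=0:
n1 = a XOR d = 0 XOR 0 = 0
n2 = NOT n1 = NOT 0 = 1
n3 = c NAND n2 = 1 NAND 1 = 0
n4 = n3 NOR e = 0 NOR 1 = 0
n5 = f AND n4 = 0 AND 0 = 0
n6 = b NAND n5 = 1 NAND 0 = 1
So n6 = 1 as required.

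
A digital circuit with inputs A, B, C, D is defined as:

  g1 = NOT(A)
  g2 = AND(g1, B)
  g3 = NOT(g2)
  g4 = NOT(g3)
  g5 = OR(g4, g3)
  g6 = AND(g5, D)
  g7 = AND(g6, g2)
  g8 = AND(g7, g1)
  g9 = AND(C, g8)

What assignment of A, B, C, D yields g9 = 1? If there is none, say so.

g9 = AND(C, g8) must be 1, so both C = 1 and g8 = 1.
g8 = AND(g7, g1) must be 1, so both g7 = 1 and g1 = 1.
Check with A=0, B=1, C=1, D=1:
g1 = NOT(A) = NOT 0 = 1
g2 = AND(g1, B) = AND(1, 1) = 1
g3 = NOT(g2) = NOT 1 = 0
g4 = NOT(g3) = NOT 0 = 1
g5 = OR(g4, g3) = OR(1, 0) = 1
g6 = AND(g5, D) = AND(1, 1) = 1
g7 = AND(g6, g2) = AND(1, 1) = 1
g8 = AND(g7, g1) = AND(1, 1) = 1
g9 = AND(C, g8) = AND(1, 1) = 1
So g9 = 1 as required.

A=0, B=1, C=1, D=1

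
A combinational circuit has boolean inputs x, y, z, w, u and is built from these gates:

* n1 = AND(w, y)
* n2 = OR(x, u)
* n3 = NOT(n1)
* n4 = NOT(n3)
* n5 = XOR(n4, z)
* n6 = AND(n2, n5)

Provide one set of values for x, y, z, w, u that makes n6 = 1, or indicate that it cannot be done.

n6 = AND(n2, n5) must be 1, so both n2 = 1 and n5 = 1.
n2 = OR(x, u) must be 1, so at least one of x, u is 1.
Check with x=1, y=0, z=1, w=1, u=0:
n1 = AND(w, y) = AND(1, 0) = 0
n2 = OR(x, u) = OR(1, 0) = 1
n3 = NOT(n1) = NOT 0 = 1
n4 = NOT(n3) = NOT 1 = 0
n5 = XOR(n4, z) = XOR(0, 1) = 1
n6 = AND(n2, n5) = AND(1, 1) = 1
So n6 = 1 as required.

x=1, y=0, z=1, w=1, u=0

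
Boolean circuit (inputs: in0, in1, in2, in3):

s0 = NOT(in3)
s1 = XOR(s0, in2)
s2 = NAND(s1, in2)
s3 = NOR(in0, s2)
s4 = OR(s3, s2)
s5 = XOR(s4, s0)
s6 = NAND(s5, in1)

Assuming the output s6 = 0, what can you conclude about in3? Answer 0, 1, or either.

s6 = NAND(s5, in1) must be 0, so both s5 = 1 and in1 = 1.
s5 = XOR(s4, s0) must be 1, so s4 and s0 differ.
Every assignment with s6 = 0 has in3 = 1; there are 3 such assignment(s).
  in0=0, in1=1, in2=0, in3=1
  in0=0, in1=1, in2=1, in3=1
  in0=1, in1=1, in2=0, in3=1

1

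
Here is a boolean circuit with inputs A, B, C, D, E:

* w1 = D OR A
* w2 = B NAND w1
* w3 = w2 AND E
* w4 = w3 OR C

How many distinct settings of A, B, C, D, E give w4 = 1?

21

w4 = w3 OR C must be 1, so at least one of w3, C is 1.
Enumerating the 32 input combinations, 21 give w4 = 1 and 11 give w4 = 0.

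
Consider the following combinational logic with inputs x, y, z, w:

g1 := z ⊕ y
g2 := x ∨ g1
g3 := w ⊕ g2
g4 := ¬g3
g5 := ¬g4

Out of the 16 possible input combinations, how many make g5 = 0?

g5 = ¬g4 must be 0, so g4 = 1.
g4 = ¬g3 must be 1, so g3 = 0.
Enumerating the 16 input combinations, 8 give g5 = 0 and 8 give g5 = 1.

8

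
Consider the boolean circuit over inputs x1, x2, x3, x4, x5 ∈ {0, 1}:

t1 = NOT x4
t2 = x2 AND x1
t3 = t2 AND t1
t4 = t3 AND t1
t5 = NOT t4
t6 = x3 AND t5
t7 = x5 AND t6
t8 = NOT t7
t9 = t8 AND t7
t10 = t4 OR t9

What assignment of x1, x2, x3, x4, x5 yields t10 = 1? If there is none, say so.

t10 = t4 OR t9 must be 1, so at least one of t4, t9 is 1.
Check with x1=1, x2=1, x3=0, x4=0, x5=1:
t1 = NOT x4 = NOT 0 = 1
t2 = x2 AND x1 = 1 AND 1 = 1
t3 = t2 AND t1 = 1 AND 1 = 1
t4 = t3 AND t1 = 1 AND 1 = 1
t5 = NOT t4 = NOT 1 = 0
t6 = x3 AND t5 = 0 AND 0 = 0
t7 = x5 AND t6 = 1 AND 0 = 0
t8 = NOT t7 = NOT 0 = 1
t9 = t8 AND t7 = 1 AND 0 = 0
t10 = t4 OR t9 = 1 OR 0 = 1
So t10 = 1 as required.

x1=1, x2=1, x3=0, x4=0, x5=1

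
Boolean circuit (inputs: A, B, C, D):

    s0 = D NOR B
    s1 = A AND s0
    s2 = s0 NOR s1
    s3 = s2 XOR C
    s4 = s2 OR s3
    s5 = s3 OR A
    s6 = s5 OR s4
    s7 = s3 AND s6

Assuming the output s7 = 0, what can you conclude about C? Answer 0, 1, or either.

either

Both values of C occur among assignments with s7 = 0:
  C=0: A=0, B=0, C=0, D=0
  C=1: A=0, B=0, C=1, D=1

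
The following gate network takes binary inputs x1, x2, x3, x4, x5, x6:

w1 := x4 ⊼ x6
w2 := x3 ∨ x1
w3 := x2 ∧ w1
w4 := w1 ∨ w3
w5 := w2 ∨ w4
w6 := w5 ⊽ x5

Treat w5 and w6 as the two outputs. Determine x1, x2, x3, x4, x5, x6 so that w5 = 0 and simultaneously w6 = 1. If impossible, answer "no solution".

Check with x1=0 x2=1 x3=0 x4=1 x5=0 x6=1:
w1 = x4 ⊼ x6 = 1 ⊼ 1 = 0
w2 = x3 ∨ x1 = 0 ∨ 0 = 0
w3 = x2 ∧ w1 = 1 ∧ 0 = 0
w4 = w1 ∨ w3 = 0 ∨ 0 = 0
w5 = w2 ∨ w4 = 0 ∨ 0 = 0
w6 = w5 ⊽ x5 = 0 ⊽ 0 = 1
So w5 = 0 and w6 = 1.

x1=0 x2=1 x3=0 x4=1 x5=0 x6=1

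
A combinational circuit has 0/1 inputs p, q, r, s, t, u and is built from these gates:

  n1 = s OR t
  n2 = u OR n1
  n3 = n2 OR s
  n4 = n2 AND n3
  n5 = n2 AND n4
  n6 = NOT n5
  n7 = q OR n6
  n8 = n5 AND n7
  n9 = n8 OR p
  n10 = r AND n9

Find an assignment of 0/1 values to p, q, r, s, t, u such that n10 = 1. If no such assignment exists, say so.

p=0 q=1 r=1 s=1 t=1 u=0

n10 = r AND n9 must be 1, so both r = 1 and n9 = 1.
Check with p=0 q=1 r=1 s=1 t=1 u=0:
n1 = s OR t = 1 OR 1 = 1
n2 = u OR n1 = 0 OR 1 = 1
n3 = n2 OR s = 1 OR 1 = 1
n4 = n2 AND n3 = 1 AND 1 = 1
n5 = n2 AND n4 = 1 AND 1 = 1
n6 = NOT n5 = NOT 1 = 0
n7 = q OR n6 = 1 OR 0 = 1
n8 = n5 AND n7 = 1 AND 1 = 1
n9 = n8 OR p = 1 OR 0 = 1
n10 = r AND n9 = 1 AND 1 = 1
So n10 = 1 as required.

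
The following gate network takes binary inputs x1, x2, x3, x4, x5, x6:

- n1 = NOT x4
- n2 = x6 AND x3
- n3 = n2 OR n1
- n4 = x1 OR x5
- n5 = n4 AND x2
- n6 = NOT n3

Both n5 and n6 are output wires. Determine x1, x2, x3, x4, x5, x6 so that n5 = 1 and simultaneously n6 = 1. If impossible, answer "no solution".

x1=1, x2=1, x3=0, x4=1, x5=0, x6=0

Check with x1=1, x2=1, x3=0, x4=1, x5=0, x6=0:
n1 = NOT x4 = NOT 1 = 0
n2 = x6 AND x3 = 0 AND 0 = 0
n3 = n2 OR n1 = 0 OR 0 = 0
n4 = x1 OR x5 = 1 OR 0 = 1
n5 = n4 AND x2 = 1 AND 1 = 1
n6 = NOT n3 = NOT 0 = 1
So n5 = 1 and n6 = 1.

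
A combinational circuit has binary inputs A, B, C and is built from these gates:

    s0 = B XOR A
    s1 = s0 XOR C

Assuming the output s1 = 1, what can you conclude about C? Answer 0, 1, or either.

either

Both values of C occur among assignments with s1 = 1:
  C=0: A=0, B=1, C=0
  C=1: A=0, B=0, C=1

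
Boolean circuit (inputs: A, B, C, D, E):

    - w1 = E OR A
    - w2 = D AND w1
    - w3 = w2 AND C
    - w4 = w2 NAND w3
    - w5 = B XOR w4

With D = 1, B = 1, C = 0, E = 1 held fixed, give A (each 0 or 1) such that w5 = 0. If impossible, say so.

A=1

w5 = B XOR w4 must be 0, so B and w4 are equal.
Check with D = 1, B = 1, C = 0, E = 1 and A=1:
w1 = E OR A = 1 OR 1 = 1
w2 = D AND w1 = 1 AND 1 = 1
w3 = w2 AND C = 1 AND 0 = 0
w4 = w2 NAND w3 = 1 NAND 0 = 1
w5 = B XOR w4 = 1 XOR 1 = 0
So w5 = 0.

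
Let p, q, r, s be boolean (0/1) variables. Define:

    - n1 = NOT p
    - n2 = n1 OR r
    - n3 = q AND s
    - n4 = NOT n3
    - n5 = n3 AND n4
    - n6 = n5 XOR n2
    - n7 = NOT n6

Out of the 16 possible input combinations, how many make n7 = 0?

n7 = NOT n6 must be 0, so n6 = 1.
n6 = n5 XOR n2 must be 1, so n5 and n2 differ.
Enumerating the 16 input combinations, 12 give n7 = 0 and 4 give n7 = 1.

12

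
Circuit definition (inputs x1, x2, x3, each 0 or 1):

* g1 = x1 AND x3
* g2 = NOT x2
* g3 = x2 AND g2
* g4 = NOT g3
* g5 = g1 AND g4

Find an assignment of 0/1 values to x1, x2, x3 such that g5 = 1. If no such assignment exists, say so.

Check with x1=1 x2=0 x3=1:
g1 = x1 AND x3 = 1 AND 1 = 1
g2 = NOT x2 = NOT 0 = 1
g3 = x2 AND g2 = 0 AND 1 = 0
g4 = NOT g3 = NOT 0 = 1
g5 = g1 AND g4 = 1 AND 1 = 1
So g5 = 1 as required.

x1=1 x2=0 x3=1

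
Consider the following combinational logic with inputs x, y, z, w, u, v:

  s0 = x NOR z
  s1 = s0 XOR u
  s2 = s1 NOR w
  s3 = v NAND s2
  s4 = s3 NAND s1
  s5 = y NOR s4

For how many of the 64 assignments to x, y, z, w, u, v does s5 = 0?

48

s5 = y NOR s4 must be 0, so at least one of y, s4 is 1.
Enumerating the 64 input combinations, 48 give s5 = 0 and 16 give s5 = 1.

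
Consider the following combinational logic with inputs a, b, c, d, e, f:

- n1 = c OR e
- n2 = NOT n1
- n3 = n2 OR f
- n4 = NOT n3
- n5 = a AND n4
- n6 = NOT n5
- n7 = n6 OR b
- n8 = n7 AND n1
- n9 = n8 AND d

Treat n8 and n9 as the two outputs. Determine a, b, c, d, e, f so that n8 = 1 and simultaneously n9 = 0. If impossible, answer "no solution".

Check with a=1, b=0, c=1, d=0, e=1, f=1:
n1 = c OR e = 1 OR 1 = 1
n2 = NOT n1 = NOT 1 = 0
n3 = n2 OR f = 0 OR 1 = 1
n4 = NOT n3 = NOT 1 = 0
n5 = a AND n4 = 1 AND 0 = 0
n6 = NOT n5 = NOT 0 = 1
n7 = n6 OR b = 1 OR 0 = 1
n8 = n7 AND n1 = 1 AND 1 = 1
n9 = n8 AND d = 1 AND 0 = 0
So n8 = 1 and n9 = 0.

a=1, b=0, c=1, d=0, e=1, f=1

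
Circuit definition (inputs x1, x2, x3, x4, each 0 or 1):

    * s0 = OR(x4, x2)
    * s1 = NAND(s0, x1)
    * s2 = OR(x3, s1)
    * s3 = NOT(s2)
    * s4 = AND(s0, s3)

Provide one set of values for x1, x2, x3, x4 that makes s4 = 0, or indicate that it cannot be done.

s4 = AND(s0, s3) must be 0, so at least one of s0, s3 is 0.
Check with x1=1 x2=0 x3=1 x4=1:
s0 = OR(x4, x2) = OR(1, 0) = 1
s1 = NAND(s0, x1) = NAND(1, 1) = 0
s2 = OR(x3, s1) = OR(1, 0) = 1
s3 = NOT(s2) = NOT 1 = 0
s4 = AND(s0, s3) = AND(1, 0) = 0
So s4 = 0 as required.

x1=1 x2=0 x3=1 x4=1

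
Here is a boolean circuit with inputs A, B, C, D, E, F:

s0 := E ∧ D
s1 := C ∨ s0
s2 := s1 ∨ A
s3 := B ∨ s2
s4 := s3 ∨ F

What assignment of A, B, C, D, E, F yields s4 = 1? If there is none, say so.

s4 = s3 ∨ F must be 1, so at least one of s3, F is 1.
Check with A=1, B=0, C=0, D=0, E=0, F=1:
s0 = E ∧ D = 0 ∧ 0 = 0
s1 = C ∨ s0 = 0 ∨ 0 = 0
s2 = s1 ∨ A = 0 ∨ 1 = 1
s3 = B ∨ s2 = 0 ∨ 1 = 1
s4 = s3 ∨ F = 1 ∨ 1 = 1
So s4 = 1 as required.

A=1, B=0, C=0, D=0, E=0, F=1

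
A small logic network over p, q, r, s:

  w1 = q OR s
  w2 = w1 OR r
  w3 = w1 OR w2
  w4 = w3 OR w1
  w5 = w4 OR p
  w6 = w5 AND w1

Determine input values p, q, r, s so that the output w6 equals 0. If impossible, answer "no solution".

w6 = w5 AND w1 must be 0, so at least one of w5, w1 is 0.
Check with p=0, q=0, r=1, s=0:
w1 = q OR s = 0 OR 0 = 0
w2 = w1 OR r = 0 OR 1 = 1
w3 = w1 OR w2 = 0 OR 1 = 1
w4 = w3 OR w1 = 1 OR 0 = 1
w5 = w4 OR p = 1 OR 0 = 1
w6 = w5 AND w1 = 1 AND 0 = 0
So w6 = 0 as required.

p=0, q=0, r=1, s=0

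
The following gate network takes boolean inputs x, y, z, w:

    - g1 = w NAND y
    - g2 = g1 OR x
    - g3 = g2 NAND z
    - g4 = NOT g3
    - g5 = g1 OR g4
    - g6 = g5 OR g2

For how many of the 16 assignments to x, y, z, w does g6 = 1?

g6 = g5 OR g2 must be 1, so at least one of g5, g2 is 1.
Enumerating the 16 input combinations, 14 give g6 = 1 and 2 give g6 = 0.

14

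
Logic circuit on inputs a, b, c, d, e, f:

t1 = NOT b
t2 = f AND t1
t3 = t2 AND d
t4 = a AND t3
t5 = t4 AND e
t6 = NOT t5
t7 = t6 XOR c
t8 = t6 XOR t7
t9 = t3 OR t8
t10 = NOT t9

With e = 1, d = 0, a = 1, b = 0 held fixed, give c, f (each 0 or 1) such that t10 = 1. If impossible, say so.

c=0, f=1

Check with e = 1, d = 0, a = 1, b = 0 and c=0, f=1:
t1 = NOT b = NOT 0 = 1
t2 = f AND t1 = 1 AND 1 = 1
t3 = t2 AND d = 1 AND 0 = 0
t4 = a AND t3 = 1 AND 0 = 0
t5 = t4 AND e = 0 AND 1 = 0
t6 = NOT t5 = NOT 0 = 1
t7 = t6 XOR c = 1 XOR 0 = 1
t8 = t6 XOR t7 = 1 XOR 1 = 0
t9 = t3 OR t8 = 0 OR 0 = 0
t10 = NOT t9 = NOT 0 = 1
So t10 = 1.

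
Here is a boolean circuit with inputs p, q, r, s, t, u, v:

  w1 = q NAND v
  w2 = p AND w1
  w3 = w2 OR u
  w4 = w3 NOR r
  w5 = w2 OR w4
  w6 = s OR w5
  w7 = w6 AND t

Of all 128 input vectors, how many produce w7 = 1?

w7 = w6 AND t must be 1, so both w6 = 1 and t = 1.
w6 = s OR w5 must be 1, so at least one of s, w5 is 1.
Enumerating the 128 input combinations, 49 give w7 = 1 and 79 give w7 = 0.

49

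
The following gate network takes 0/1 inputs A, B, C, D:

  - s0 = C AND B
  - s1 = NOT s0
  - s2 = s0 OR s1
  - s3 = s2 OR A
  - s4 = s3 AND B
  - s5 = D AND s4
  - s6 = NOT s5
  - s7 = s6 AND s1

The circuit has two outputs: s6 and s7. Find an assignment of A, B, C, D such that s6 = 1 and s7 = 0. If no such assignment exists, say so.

Check with A=0, B=1, C=1, D=0:
s0 = C AND B = 1 AND 1 = 1
s1 = NOT s0 = NOT 1 = 0
s2 = s0 OR s1 = 1 OR 0 = 1
s3 = s2 OR A = 1 OR 0 = 1
s4 = s3 AND B = 1 AND 1 = 1
s5 = D AND s4 = 0 AND 1 = 0
s6 = NOT s5 = NOT 0 = 1
s7 = s6 AND s1 = 1 AND 0 = 0
So s6 = 1 and s7 = 0.

A=0, B=1, C=1, D=0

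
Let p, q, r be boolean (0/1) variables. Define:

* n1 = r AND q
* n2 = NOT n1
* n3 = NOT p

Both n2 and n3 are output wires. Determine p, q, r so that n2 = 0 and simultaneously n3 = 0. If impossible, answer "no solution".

Check with p=1, q=1, r=1:
n1 = r AND q = 1 AND 1 = 1
n2 = NOT n1 = NOT 1 = 0
n3 = NOT p = NOT 1 = 0
So n2 = 0 and n3 = 0.

p=1, q=1, r=1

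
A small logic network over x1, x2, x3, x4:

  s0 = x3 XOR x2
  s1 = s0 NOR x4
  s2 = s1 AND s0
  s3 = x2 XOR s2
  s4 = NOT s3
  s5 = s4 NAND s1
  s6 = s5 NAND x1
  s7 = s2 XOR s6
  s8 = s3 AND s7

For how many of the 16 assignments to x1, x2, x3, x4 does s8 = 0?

s8 = s3 AND s7 must be 0, so at least one of s3, s7 is 0.
Enumerating the 16 input combinations, 12 give s8 = 0 and 4 give s8 = 1.

12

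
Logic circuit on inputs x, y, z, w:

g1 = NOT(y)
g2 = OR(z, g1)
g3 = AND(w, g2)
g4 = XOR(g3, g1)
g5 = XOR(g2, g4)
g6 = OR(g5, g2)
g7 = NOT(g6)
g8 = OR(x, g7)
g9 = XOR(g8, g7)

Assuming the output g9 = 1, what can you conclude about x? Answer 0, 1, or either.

g9 = XOR(g8, g7) must be 1, so g8 and g7 differ.
Every assignment with g9 = 1 has x = 1; there are 6 such assignment(s).

1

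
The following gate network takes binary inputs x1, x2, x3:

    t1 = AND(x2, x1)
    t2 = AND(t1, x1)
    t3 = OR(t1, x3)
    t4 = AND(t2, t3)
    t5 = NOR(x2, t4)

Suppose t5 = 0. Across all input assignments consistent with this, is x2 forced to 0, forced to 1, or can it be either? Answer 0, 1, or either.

1

t5 = NOR(x2, t4) must be 0, so at least one of x2, t4 is 1.
Every assignment with t5 = 0 has x2 = 1; there are 4 such assignment(s).
  x1=0, x2=1, x3=0
  x1=0, x2=1, x3=1
  x1=1, x2=1, x3=0
  x1=1, x2=1, x3=1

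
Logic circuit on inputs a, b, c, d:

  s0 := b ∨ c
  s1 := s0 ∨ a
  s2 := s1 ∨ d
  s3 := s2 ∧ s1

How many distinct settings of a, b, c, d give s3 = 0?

s3 = s2 ∧ s1 must be 0, so at least one of s2, s1 is 0.
Satisfying assignments:
  a=0, b=0, c=0, d=0
  a=0, b=0, c=0, d=1

2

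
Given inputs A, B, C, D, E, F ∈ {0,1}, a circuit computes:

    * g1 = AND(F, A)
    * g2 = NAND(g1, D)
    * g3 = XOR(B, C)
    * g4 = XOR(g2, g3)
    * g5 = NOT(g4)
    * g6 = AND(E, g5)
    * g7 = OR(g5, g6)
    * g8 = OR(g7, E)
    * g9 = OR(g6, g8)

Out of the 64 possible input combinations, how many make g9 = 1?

48

g9 = OR(g6, g8) must be 1, so at least one of g6, g8 is 1.
Enumerating the 64 input combinations, 48 give g9 = 1 and 16 give g9 = 0.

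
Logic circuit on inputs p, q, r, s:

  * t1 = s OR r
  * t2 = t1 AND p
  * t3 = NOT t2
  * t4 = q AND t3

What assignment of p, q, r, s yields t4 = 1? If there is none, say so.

t4 = q AND t3 must be 1, so both q = 1 and t3 = 1.
t3 = NOT t2 must be 1, so t2 = 0.
Check with p=0, q=1, r=0, s=1:
t1 = s OR r = 1 OR 0 = 1
t2 = t1 AND p = 1 AND 0 = 0
t3 = NOT t2 = NOT 0 = 1
t4 = q AND t3 = 1 AND 1 = 1
So t4 = 1 as required.

p=0, q=1, r=0, s=1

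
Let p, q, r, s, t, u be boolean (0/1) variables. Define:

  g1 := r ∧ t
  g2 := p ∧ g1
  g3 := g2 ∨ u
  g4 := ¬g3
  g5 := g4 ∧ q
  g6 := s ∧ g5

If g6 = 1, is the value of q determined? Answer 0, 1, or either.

g6 = s ∧ g5 must be 1, so both s = 1 and g5 = 1.
g5 = g4 ∧ q must be 1, so both g4 = 1 and q = 1.
g4 = ¬g3 must be 1, so g3 = 0.
Every assignment with g6 = 1 has q = 1; there are 7 such assignment(s).

1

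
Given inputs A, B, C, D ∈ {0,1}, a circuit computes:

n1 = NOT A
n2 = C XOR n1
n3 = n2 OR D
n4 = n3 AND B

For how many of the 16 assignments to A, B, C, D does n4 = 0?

10

n4 = n3 AND B must be 0, so at least one of n3, B is 0.
Enumerating the 16 input combinations, 10 give n4 = 0 and 6 give n4 = 1.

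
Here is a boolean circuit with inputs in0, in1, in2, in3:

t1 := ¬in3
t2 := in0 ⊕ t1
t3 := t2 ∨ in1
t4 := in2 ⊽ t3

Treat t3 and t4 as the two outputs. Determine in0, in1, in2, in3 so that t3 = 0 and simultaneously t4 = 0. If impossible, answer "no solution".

in0=1, in1=0, in2=1, in3=0

Check with in0=1, in1=0, in2=1, in3=0:
t1 = ¬in3 = ¬0 = 1
t2 = in0 ⊕ t1 = 1 ⊕ 1 = 0
t3 = t2 ∨ in1 = 0 ∨ 0 = 0
t4 = in2 ⊽ t3 = 1 ⊽ 0 = 0
So t3 = 0 and t4 = 0.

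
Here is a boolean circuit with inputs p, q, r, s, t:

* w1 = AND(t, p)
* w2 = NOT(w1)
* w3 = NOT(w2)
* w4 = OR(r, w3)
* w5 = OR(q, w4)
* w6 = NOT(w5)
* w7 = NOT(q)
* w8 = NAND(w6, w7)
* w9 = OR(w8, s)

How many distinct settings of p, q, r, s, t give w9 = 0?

3

w9 = OR(w8, s) must be 0, so both w8 = 0 and s = 0.
w8 = NAND(w6, w7) must be 0, so both w6 = 1 and w7 = 1.
w6 = NOT(w5) must be 1, so w5 = 0.
Enumerating the 32 input combinations, 3 give w9 = 0 and 29 give w9 = 1.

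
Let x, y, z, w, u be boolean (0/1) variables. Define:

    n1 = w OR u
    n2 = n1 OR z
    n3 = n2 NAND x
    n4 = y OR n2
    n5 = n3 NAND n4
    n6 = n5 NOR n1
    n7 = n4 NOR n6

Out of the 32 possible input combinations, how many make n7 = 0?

n7 = n4 NOR n6 must be 0, so at least one of n4, n6 is 1.
Enumerating the 32 input combinations, 30 give n7 = 0 and 2 give n7 = 1.

30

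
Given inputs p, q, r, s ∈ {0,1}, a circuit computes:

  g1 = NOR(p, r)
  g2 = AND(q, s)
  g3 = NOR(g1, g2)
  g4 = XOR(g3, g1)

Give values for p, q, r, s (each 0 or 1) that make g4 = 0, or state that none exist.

p=1 q=1 r=1 s=1

g4 = XOR(g3, g1) must be 0, so g3 and g1 are equal.
Check with p=1 q=1 r=1 s=1:
g1 = NOR(p, r) = NOR(1, 1) = 0
g2 = AND(q, s) = AND(1, 1) = 1
g3 = NOR(g1, g2) = NOR(0, 1) = 0
g4 = XOR(g3, g1) = XOR(0, 0) = 0
So g4 = 0 as required.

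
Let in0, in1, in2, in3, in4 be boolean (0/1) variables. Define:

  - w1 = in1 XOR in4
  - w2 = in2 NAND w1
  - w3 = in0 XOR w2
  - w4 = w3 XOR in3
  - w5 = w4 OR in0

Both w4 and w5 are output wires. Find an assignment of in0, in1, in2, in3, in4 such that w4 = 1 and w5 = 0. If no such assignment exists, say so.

Across all 32 input combinations, none give both w4 = 1 and w5 = 0.

no solution exists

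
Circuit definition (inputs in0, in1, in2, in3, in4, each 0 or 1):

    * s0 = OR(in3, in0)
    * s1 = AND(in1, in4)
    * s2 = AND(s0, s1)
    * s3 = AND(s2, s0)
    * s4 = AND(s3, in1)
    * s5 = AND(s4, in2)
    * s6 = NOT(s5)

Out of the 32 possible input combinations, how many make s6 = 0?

s6 = NOT(s5) must be 0, so s5 = 1.
s5 = AND(s4, in2) must be 1, so both s4 = 1 and in2 = 1.
s4 = AND(s3, in1) must be 1, so both s3 = 1 and in1 = 1.
Satisfying assignments:
  in0=0, in1=1, in2=1, in3=1, in4=1
  in0=1, in1=1, in2=1, in3=0, in4=1
  in0=1, in1=1, in2=1, in3=1, in4=1

3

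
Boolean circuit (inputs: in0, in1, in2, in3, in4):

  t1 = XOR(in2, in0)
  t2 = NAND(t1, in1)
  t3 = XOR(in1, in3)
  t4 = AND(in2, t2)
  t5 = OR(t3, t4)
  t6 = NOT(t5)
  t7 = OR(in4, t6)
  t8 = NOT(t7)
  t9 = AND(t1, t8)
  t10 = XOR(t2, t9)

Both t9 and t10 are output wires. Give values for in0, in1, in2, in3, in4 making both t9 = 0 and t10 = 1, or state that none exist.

Check with in0=1, in1=1, in2=1, in3=1, in4=1:
t1 = XOR(in2, in0) = XOR(1, 1) = 0
t2 = NAND(t1, in1) = NAND(0, 1) = 1
t3 = XOR(in1, in3) = XOR(1, 1) = 0
t4 = AND(in2, t2) = AND(1, 1) = 1
t5 = OR(t3, t4) = OR(0, 1) = 1
t6 = NOT(t5) = NOT 1 = 0
t7 = OR(in4, t6) = OR(1, 0) = 1
t8 = NOT(t7) = NOT 1 = 0
t9 = AND(t1, t8) = AND(0, 0) = 0
t10 = XOR(t2, t9) = XOR(1, 0) = 1
So t9 = 0 and t10 = 1.

in0=1, in1=1, in2=1, in3=1, in4=1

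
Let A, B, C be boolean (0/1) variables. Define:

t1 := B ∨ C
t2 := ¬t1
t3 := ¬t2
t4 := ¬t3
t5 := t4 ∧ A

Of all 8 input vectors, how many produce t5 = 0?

7

t5 = t4 ∧ A must be 0, so at least one of t4, A is 0.
Enumerating the 8 input combinations, 7 give t5 = 0 and 1 give t5 = 1.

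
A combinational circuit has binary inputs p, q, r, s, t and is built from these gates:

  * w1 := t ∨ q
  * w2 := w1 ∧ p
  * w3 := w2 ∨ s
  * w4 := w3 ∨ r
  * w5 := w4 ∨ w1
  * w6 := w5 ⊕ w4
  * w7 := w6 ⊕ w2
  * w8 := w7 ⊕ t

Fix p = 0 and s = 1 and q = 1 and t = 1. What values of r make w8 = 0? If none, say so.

With p = 0 and s = 1 and q = 1 and t = 1 fixed, none of the 2 settings of r give w8 = 0.
For example, with r=1:
w1 = t ∨ q = 1 ∨ 1 = 1
w2 = w1 ∧ p = 1 ∧ 0 = 0
w3 = w2 ∨ s = 0 ∨ 1 = 1
w4 = w3 ∨ r = 1 ∨ 1 = 1
w5 = w4 ∨ w1 = 1 ∨ 1 = 1
w6 = w5 ⊕ w4 = 1 ⊕ 1 = 0
w7 = w6 ⊕ w2 = 0 ⊕ 0 = 0
w8 = w7 ⊕ t = 0 ⊕ 1 = 1
giving w8 = 1 ≠ 0.

no solution exists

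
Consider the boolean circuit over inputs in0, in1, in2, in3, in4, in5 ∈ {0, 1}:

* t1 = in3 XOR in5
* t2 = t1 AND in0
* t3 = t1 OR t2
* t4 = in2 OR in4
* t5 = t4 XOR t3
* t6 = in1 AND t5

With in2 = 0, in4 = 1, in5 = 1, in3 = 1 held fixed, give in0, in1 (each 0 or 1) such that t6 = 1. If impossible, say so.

Check with in2 = 0, in4 = 1, in5 = 1, in3 = 1 and in0=0, in1=1:
t1 = in3 XOR in5 = 1 XOR 1 = 0
t2 = t1 AND in0 = 0 AND 0 = 0
t3 = t1 OR t2 = 0 OR 0 = 0
t4 = in2 OR in4 = 0 OR 1 = 1
t5 = t4 XOR t3 = 1 XOR 0 = 1
t6 = in1 AND t5 = 1 AND 1 = 1
So t6 = 1.

in0=0 in1=1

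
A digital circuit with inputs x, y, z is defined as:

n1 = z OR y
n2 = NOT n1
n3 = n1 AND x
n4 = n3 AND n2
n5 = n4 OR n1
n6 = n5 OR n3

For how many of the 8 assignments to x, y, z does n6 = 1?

6

n6 = n5 OR n3 must be 1, so at least one of n5, n3 is 1.
Satisfying assignments:
  x=0, y=0, z=1
  x=0, y=1, z=0
  x=0, y=1, z=1
  x=1, y=0, z=1
  x=1, y=1, z=0
  x=1, y=1, z=1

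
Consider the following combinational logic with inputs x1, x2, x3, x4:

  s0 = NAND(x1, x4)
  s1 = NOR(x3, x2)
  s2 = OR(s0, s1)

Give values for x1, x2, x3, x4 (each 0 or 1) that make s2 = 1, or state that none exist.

x1=0 x2=1 x3=1 x4=0

s2 = OR(s0, s1) must be 1, so at least one of s0, s1 is 1.
Check with x1=0 x2=1 x3=1 x4=0:
s0 = NAND(x1, x4) = NAND(0, 0) = 1
s1 = NOR(x3, x2) = NOR(1, 1) = 0
s2 = OR(s0, s1) = OR(1, 0) = 1
So s2 = 1 as required.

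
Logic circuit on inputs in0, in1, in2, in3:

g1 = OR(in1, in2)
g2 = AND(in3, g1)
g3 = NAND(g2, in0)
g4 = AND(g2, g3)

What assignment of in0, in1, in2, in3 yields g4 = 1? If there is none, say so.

in0=0 in1=1 in2=0 in3=1

g4 = AND(g2, g3) must be 1, so both g2 = 1 and g3 = 1.
Check with in0=0 in1=1 in2=0 in3=1:
g1 = OR(in1, in2) = OR(1, 0) = 1
g2 = AND(in3, g1) = AND(1, 1) = 1
g3 = NAND(g2, in0) = NAND(1, 0) = 1
g4 = AND(g2, g3) = AND(1, 1) = 1
So g4 = 1 as required.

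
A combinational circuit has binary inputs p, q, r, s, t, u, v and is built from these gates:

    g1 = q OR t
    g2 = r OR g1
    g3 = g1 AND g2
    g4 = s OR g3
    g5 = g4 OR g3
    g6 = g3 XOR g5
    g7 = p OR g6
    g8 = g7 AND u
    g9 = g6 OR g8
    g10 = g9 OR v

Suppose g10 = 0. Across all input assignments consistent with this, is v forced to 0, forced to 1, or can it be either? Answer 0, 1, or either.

g10 = g9 OR v must be 0, so both g9 = 0 and v = 0.
g9 = g6 OR g8 must be 0, so both g6 = 0 and g8 = 0.
Every assignment with g10 = 0 has v = 0; there are 42 such assignment(s).

0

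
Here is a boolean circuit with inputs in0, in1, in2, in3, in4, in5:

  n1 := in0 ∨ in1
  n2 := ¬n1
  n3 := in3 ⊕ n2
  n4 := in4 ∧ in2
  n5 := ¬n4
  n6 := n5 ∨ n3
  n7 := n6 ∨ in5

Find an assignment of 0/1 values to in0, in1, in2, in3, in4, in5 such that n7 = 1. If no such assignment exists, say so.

n7 = n6 ∨ in5 must be 1, so at least one of n6, in5 is 1.
Check with in0=1 in1=1 in2=0 in3=0 in4=1 in5=0:
n1 = in0 ∨ in1 = 1 ∨ 1 = 1
n2 = ¬n1 = ¬1 = 0
n3 = in3 ⊕ n2 = 0 ⊕ 0 = 0
n4 = in4 ∧ in2 = 1 ∧ 0 = 0
n5 = ¬n4 = ¬0 = 1
n6 = n5 ∨ n3 = 1 ∨ 0 = 1
n7 = n6 ∨ in5 = 1 ∨ 0 = 1
So n7 = 1 as required.

in0=1 in1=1 in2=0 in3=0 in4=1 in5=0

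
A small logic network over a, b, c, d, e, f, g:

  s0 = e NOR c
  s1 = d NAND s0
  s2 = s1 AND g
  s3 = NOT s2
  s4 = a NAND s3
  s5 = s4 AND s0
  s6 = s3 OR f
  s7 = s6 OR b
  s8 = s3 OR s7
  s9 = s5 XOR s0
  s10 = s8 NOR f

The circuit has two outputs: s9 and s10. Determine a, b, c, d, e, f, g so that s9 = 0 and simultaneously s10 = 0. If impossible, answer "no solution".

a=0, b=1, c=0, d=1, e=0, f=1, g=1

Check with a=0, b=1, c=0, d=1, e=0, f=1, g=1:
s0 = e NOR c = 0 NOR 0 = 1
s1 = d NAND s0 = 1 NAND 1 = 0
s2 = s1 AND g = 0 AND 1 = 0
s3 = NOT s2 = NOT 0 = 1
s4 = a NAND s3 = 0 NAND 1 = 1
s5 = s4 AND s0 = 1 AND 1 = 1
s6 = s3 OR f = 1 OR 1 = 1
s7 = s6 OR b = 1 OR 1 = 1
s8 = s3 OR s7 = 1 OR 1 = 1
s9 = s5 XOR s0 = 1 XOR 1 = 0
s10 = s8 NOR f = 1 NOR 1 = 0
So s9 = 0 and s10 = 0.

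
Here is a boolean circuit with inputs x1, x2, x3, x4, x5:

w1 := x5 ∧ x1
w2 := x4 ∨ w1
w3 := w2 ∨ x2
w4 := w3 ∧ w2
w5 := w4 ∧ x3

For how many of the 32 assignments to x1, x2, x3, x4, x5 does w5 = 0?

w5 = w4 ∧ x3 must be 0, so at least one of w4, x3 is 0.
Enumerating the 32 input combinations, 22 give w5 = 0 and 10 give w5 = 1.

22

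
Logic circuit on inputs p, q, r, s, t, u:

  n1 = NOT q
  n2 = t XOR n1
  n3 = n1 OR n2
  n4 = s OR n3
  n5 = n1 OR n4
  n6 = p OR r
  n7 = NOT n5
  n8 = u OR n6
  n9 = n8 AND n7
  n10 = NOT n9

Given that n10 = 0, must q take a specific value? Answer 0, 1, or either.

n10 = NOT n9 must be 0, so n9 = 1.
Every assignment with n10 = 0 has q = 1; there are 7 such assignment(s).

1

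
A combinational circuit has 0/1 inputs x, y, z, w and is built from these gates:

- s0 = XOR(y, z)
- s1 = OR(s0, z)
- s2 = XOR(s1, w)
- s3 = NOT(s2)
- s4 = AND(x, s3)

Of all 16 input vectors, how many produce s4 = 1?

4

s4 = AND(x, s3) must be 1, so both x = 1 and s3 = 1.
s3 = NOT(s2) must be 1, so s2 = 0.
s2 = XOR(s1, w) must be 0, so s1 and w are equal.
Enumerating the 16 input combinations, 4 give s4 = 1 and 12 give s4 = 0.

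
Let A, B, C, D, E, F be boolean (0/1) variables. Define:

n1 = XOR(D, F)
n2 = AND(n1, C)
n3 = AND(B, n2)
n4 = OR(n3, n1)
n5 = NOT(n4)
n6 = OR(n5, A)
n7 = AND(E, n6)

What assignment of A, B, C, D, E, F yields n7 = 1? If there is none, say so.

n7 = AND(E, n6) must be 1, so both E = 1 and n6 = 1.
n6 = OR(n5, A) must be 1, so at least one of n5, A is 1.
Check with A=0 B=0 C=0 D=1 E=1 F=1:
n1 = XOR(D, F) = XOR(1, 1) = 0
n2 = AND(n1, C) = AND(0, 0) = 0
n3 = AND(B, n2) = AND(0, 0) = 0
n4 = OR(n3, n1) = OR(0, 0) = 0
n5 = NOT(n4) = NOT 0 = 1
n6 = OR(n5, A) = OR(1, 0) = 1
n7 = AND(E, n6) = AND(1, 1) = 1
So n7 = 1 as required.

A=0 B=0 C=0 D=1 E=1 F=1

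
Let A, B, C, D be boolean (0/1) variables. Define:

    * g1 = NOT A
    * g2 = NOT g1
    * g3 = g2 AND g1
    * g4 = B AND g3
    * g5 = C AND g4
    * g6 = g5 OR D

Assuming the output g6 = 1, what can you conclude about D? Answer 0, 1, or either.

1

g6 = g5 OR D must be 1, so at least one of g5, D is 1.
Every assignment with g6 = 1 has D = 1; there are 8 such assignment(s).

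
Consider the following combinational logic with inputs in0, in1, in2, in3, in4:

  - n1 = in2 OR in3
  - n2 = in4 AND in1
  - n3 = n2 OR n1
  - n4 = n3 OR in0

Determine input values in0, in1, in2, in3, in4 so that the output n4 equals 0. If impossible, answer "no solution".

n4 = n3 OR in0 must be 0, so both n3 = 0 and in0 = 0.
Check with in0=0 in1=0 in2=0 in3=0 in4=1:
n1 = in2 OR in3 = 0 OR 0 = 0
n2 = in4 AND in1 = 1 AND 0 = 0
n3 = n2 OR n1 = 0 OR 0 = 0
n4 = n3 OR in0 = 0 OR 0 = 0
So n4 = 0 as required.

in0=0 in1=0 in2=0 in3=0 in4=1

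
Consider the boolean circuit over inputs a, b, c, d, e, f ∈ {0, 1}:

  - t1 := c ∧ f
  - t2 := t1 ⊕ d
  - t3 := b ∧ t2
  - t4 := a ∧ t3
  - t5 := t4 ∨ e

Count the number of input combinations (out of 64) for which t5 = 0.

t5 = t4 ∨ e must be 0, so both t4 = 0 and e = 0.
t4 = a ∧ t3 must be 0, so at least one of a, t3 is 0.
Enumerating the 64 input combinations, 28 give t5 = 0 and 36 give t5 = 1.

28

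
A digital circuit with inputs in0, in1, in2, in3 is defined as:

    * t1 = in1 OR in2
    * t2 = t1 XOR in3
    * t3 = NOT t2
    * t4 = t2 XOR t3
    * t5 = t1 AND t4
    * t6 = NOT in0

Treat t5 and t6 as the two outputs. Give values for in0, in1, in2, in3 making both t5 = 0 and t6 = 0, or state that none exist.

in0=1, in1=0, in2=0, in3=0

Check with in0=1, in1=0, in2=0, in3=0:
t1 = in1 OR in2 = 0 OR 0 = 0
t2 = t1 XOR in3 = 0 XOR 0 = 0
t3 = NOT t2 = NOT 0 = 1
t4 = t2 XOR t3 = 0 XOR 1 = 1
t5 = t1 AND t4 = 0 AND 1 = 0
t6 = NOT in0 = NOT 1 = 0
So t5 = 0 and t6 = 0.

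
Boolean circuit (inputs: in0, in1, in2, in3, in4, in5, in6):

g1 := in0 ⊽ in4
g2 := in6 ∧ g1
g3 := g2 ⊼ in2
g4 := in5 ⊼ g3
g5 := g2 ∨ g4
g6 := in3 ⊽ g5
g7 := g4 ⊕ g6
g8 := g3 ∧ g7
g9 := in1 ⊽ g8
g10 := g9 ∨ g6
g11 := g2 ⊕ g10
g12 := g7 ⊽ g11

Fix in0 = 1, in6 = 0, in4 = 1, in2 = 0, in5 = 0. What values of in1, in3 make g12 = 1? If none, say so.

With in0 = 1, in6 = 0, in4 = 1, in2 = 0, in5 = 0 fixed, none of the 4 settings of in1, in3 give g12 = 1.
For example, with in1=0, in3=0:
g1 = in0 ⊽ in4 = 1 ⊽ 1 = 0
g2 = in6 ∧ g1 = 0 ∧ 0 = 0
g3 = g2 ⊼ in2 = 0 ⊼ 0 = 1
g4 = in5 ⊼ g3 = 0 ⊼ 1 = 1
g5 = g2 ∨ g4 = 0 ∨ 1 = 1
g6 = in3 ⊽ g5 = 0 ⊽ 1 = 0
g7 = g4 ⊕ g6 = 1 ⊕ 0 = 1
g8 = g3 ∧ g7 = 1 ∧ 1 = 1
g9 = in1 ⊽ g8 = 0 ⊽ 1 = 0
g10 = g9 ∨ g6 = 0 ∨ 0 = 0
g11 = g2 ⊕ g10 = 0 ⊕ 0 = 0
g12 = g7 ⊽ g11 = 1 ⊽ 0 = 0
giving g12 = 0 ≠ 1.

no solution exists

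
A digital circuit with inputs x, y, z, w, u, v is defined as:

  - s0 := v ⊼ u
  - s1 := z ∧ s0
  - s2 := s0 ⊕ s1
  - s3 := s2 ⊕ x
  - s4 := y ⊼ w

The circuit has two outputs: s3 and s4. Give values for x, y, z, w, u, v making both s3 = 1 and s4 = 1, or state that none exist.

x=1, y=0, z=1, w=0, u=1, v=0

Check with x=1, y=0, z=1, w=0, u=1, v=0:
s0 = v ⊼ u = 0 ⊼ 1 = 1
s1 = z ∧ s0 = 1 ∧ 1 = 1
s2 = s0 ⊕ s1 = 1 ⊕ 1 = 0
s3 = s2 ⊕ x = 0 ⊕ 1 = 1
s4 = y ⊼ w = 0 ⊼ 0 = 1
So s3 = 1 and s4 = 1.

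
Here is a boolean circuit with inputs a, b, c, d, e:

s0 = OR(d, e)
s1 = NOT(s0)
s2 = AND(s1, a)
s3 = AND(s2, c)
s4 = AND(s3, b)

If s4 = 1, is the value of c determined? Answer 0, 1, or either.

s4 = AND(s3, b) must be 1, so both s3 = 1 and b = 1.
s3 = AND(s2, c) must be 1, so both s2 = 1 and c = 1.
s2 = AND(s1, a) must be 1, so both s1 = 1 and a = 1.
Every assignment with s4 = 1 has c = 1; there are 1 such assignment(s).
  a=1, b=1, c=1, d=0, e=0

1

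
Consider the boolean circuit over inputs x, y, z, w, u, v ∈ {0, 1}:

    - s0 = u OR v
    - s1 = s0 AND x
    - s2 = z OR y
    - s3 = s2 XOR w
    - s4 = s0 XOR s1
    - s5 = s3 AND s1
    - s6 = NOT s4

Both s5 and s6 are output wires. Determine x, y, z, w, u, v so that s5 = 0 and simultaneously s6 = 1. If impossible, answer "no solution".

Check with x=0, y=0, z=1, w=1, u=0, v=0:
s0 = u OR v = 0 OR 0 = 0
s1 = s0 AND x = 0 AND 0 = 0
s2 = z OR y = 1 OR 0 = 1
s3 = s2 XOR w = 1 XOR 1 = 0
s4 = s0 XOR s1 = 0 XOR 0 = 0
s5 = s3 AND s1 = 0 AND 0 = 0
s6 = NOT s4 = NOT 0 = 1
So s5 = 0 and s6 = 1.

x=0, y=0, z=1, w=1, u=0, v=0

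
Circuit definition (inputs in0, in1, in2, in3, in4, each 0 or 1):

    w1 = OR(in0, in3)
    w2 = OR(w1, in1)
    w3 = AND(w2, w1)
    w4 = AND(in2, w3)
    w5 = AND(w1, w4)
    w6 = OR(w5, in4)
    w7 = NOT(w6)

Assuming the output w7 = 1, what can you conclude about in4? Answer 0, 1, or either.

0

w7 = NOT(w6) must be 1, so w6 = 0.
w6 = OR(w5, in4) must be 0, so both w5 = 0 and in4 = 0.
Every assignment with w7 = 1 has in4 = 0; there are 10 such assignment(s).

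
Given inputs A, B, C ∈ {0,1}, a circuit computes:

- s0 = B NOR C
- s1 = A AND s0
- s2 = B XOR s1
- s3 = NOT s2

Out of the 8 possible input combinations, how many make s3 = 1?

s3 = NOT s2 must be 1, so s2 = 0.
s2 = B XOR s1 must be 0, so B and s1 are equal.
Satisfying assignments:
  A=0, B=0, C=0
  A=0, B=0, C=1
  A=1, B=0, C=1

3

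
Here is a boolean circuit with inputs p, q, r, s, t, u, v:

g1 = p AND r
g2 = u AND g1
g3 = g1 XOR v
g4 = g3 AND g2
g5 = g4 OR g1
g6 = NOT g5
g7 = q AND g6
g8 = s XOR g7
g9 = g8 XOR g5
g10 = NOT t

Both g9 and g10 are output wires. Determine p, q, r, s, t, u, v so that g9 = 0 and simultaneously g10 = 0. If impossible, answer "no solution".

Check with p=0, q=0, r=1, s=0, t=1, u=1, v=0:
g1 = p AND r = 0 AND 1 = 0
g2 = u AND g1 = 1 AND 0 = 0
g3 = g1 XOR v = 0 XOR 0 = 0
g4 = g3 AND g2 = 0 AND 0 = 0
g5 = g4 OR g1 = 0 OR 0 = 0
g6 = NOT g5 = NOT 0 = 1
g7 = q AND g6 = 0 AND 1 = 0
g8 = s XOR g7 = 0 XOR 0 = 0
g9 = g8 XOR g5 = 0 XOR 0 = 0
g10 = NOT t = NOT 1 = 0
So g9 = 0 and g10 = 0.

p=0, q=0, r=1, s=0, t=1, u=1, v=0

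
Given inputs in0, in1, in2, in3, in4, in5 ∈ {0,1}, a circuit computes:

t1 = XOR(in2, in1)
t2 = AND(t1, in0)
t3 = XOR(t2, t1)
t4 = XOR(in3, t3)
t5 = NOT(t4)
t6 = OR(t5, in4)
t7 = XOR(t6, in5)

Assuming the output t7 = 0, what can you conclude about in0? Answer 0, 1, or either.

either

Both values of in0 occur among assignments with t7 = 0:
  in0=0: in0=0, in1=0, in2=0, in3=0, in4=0, in5=1
  in0=1: in0=1, in1=0, in2=0, in3=0, in4=0, in5=1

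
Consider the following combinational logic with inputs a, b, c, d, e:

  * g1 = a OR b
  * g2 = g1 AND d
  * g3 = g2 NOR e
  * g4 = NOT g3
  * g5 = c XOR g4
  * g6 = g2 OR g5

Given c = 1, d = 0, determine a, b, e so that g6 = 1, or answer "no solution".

Check with c = 1, d = 0 and a=0, b=0, e=0:
g1 = a OR b = 0 OR 0 = 0
g2 = g1 AND d = 0 AND 0 = 0
g3 = g2 NOR e = 0 NOR 0 = 1
g4 = NOT g3 = NOT 1 = 0
g5 = c XOR g4 = 1 XOR 0 = 1
g6 = g2 OR g5 = 0 OR 1 = 1
So g6 = 1.

a=0, b=0, e=0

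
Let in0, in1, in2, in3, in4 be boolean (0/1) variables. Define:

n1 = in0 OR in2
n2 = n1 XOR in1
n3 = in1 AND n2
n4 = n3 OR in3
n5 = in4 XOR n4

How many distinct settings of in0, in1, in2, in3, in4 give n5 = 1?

n5 = in4 XOR n4 must be 1, so in4 and n4 differ.
Enumerating the 32 input combinations, 16 give n5 = 1 and 16 give n5 = 0.

16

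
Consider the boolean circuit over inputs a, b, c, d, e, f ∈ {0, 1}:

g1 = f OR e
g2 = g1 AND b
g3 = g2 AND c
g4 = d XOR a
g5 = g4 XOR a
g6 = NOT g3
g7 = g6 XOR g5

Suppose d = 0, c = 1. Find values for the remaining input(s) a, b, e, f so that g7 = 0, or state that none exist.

a=0 b=1 e=0 f=1

g7 = g6 XOR g5 must be 0, so g6 and g5 are equal.
Check with d = 0, c = 1 and a=0, b=1, e=0, f=1:
g1 = f OR e = 1 OR 0 = 1
g2 = g1 AND b = 1 AND 1 = 1
g3 = g2 AND c = 1 AND 1 = 1
g4 = d XOR a = 0 XOR 0 = 0
g5 = g4 XOR a = 0 XOR 0 = 0
g6 = NOT g3 = NOT 1 = 0
g7 = g6 XOR g5 = 0 XOR 0 = 0
So g7 = 0.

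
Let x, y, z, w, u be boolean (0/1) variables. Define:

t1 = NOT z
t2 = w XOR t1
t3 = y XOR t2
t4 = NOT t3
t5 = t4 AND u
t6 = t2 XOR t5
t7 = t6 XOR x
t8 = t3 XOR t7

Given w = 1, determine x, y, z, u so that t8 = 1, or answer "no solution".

x=1, y=0, z=1, u=1

t8 = t3 XOR t7 must be 1, so t3 and t7 differ.
Check with w = 1 and x=1, y=0, z=1, u=1:
t1 = NOT z = NOT 1 = 0
t2 = w XOR t1 = 1 XOR 0 = 1
t3 = y XOR t2 = 0 XOR 1 = 1
t4 = NOT t3 = NOT 1 = 0
t5 = t4 AND u = 0 AND 1 = 0
t6 = t2 XOR t5 = 1 XOR 0 = 1
t7 = t6 XOR x = 1 XOR 1 = 0
t8 = t3 XOR t7 = 1 XOR 0 = 1
So t8 = 1.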